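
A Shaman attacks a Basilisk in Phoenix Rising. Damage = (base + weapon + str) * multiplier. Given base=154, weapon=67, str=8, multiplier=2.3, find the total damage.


Sum base + weapon + str = 154 + 67 + 8 = 229
Multiply by 2.3:
229 * 2.3 = 526.7

526.7 damage


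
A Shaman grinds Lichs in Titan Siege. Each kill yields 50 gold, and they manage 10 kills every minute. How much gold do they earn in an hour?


Gold per minute = 50 * 10 = 500
Gold per hour = 500 * 60 = 30000

30000 gold/hour


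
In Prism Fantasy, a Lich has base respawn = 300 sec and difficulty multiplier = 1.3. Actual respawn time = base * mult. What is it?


Respawn time = base * multiplier
= 300 * 1.3
= 390.0 seconds

390.0 seconds


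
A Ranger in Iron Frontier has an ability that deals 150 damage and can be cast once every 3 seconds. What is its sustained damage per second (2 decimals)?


DPS = damage / cooldown
= 150 / 3
= 50.00

50.00 DPS


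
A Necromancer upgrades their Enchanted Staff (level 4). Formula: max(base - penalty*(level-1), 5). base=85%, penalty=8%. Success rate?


raw_rate = 85 - 8 * (4 - 1)
= 85 - 8 * 3
= 85 - 24
= 61
Apply floor: max(61, 5) = 61%

61%


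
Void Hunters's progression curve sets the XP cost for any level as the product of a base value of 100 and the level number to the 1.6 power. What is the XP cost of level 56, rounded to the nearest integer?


XP = 100 * level^1.6
Substitute level = 56:
XP = 100 * 56^1.6
= 100 * 626.7594
= 62676

62676 XP


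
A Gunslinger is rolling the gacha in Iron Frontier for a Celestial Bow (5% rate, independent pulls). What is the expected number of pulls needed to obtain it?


Expected pulls for a geometric distribution = 1/p = 100 / rate%
= 100 / 5
= 20.0

20.0 pulls


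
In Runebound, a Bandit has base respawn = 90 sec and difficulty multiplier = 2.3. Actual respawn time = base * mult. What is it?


Respawn time = base * multiplier
= 90 * 2.3
= 207.0 seconds

207.0 seconds


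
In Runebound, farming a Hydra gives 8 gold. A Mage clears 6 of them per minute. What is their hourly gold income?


Gold per minute = 8 * 6 = 48
Gold per hour = 48 * 60 = 2880

2880 gold/hour


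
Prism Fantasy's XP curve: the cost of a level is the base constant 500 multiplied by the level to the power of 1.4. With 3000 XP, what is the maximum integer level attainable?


XP = 500 * level^1.4, so level = (XP / 500)^(1/1.4)
= (3000 / 500)^(1/1.4)
= 6.0^0.7143
= 3.596
Floor: level = 3

level 3


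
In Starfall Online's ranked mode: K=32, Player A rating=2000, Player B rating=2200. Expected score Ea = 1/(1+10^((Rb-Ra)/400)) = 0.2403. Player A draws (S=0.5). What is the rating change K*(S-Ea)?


Elo update: delta = K * (S - Ea), where S = 0.5 (draws)
S - Ea = 0.5 - 0.2403 = 0.2597
Rating change = 32 * 0.2597
= 8.31

8.31 rating points


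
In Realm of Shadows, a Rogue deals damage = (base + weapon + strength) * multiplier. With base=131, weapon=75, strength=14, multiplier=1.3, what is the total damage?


Sum base + weapon + str = 131 + 75 + 14 = 220
Multiply by 1.3:
220 * 1.3 = 286.0

286.0 damage


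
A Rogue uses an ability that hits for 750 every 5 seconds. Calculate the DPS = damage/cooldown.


DPS = damage / cooldown
= 750 / 5
= 150.00

150.00 DPS


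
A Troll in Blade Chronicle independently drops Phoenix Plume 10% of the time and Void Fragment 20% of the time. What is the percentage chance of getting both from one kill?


For independent events, P(both) = P(A) * P(B)
= 10% * 20%
= 200 / 100 %
= 2.0%

2.0%


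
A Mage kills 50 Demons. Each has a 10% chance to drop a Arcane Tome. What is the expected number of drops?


Expected drops = kills * (drop_rate / 100)
= 50 * (10 / 100)
= 50 * 0.1
= 5.0

5.0 drops


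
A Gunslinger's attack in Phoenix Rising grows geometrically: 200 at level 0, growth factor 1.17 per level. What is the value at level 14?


value = base * growth^level
= 200 * 1.17^14
= 200 * 9.007454
= 1801.49

1801.49 attack


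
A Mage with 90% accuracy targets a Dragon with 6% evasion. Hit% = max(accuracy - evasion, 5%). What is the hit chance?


accuracy - evasion = 90 - 6 = 84
Apply floor: max(84, 5) = 84
Hit chance = 84%

84%


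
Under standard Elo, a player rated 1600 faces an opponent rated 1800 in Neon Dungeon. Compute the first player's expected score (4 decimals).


Elo expected score: Ea = 1/(1 + 10^((Rb-Ra)/400))
Rb - Ra = 1800 - 1600 = 200
(Rb-Ra)/400 = 200/400 = 0.5
10^0.5 = 3.162278
Ea = 1/(1 + 3.162278) = 1/4.162278 = 0.2403

0.2403


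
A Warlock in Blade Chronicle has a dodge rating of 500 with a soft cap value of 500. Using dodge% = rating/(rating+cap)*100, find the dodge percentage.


dodge% = 500 / (500 + 500) * 100
= 500 / 1000 * 100
= 0.5 * 100
= 50.00%

50.00%


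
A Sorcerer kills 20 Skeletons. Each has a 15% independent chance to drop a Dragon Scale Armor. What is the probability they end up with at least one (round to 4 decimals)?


P(at least one) = 1 - P(none) = 1 - (1-p)^n
p = 15/100 = 0.15
1 - p = 0.85
(1 - p)^20 = 0.85^20 = 0.038760
P(at least one) = 1 - 0.038760 = 0.9612

0.9612


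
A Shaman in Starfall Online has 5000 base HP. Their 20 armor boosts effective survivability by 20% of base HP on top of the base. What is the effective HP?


EHP = 5000 * (1 + 20/100)
= 5000 * (1 + 0.2)
= 5000 * 1.2
= 6000.0

6000.0 EHP


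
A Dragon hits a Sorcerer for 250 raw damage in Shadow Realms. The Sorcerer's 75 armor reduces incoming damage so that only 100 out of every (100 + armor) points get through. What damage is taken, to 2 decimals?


actual = 250 * 100 / (100 + 75)
= 250 * 100 / 175
= 25000 / 175
= 142.86

142.86 damage


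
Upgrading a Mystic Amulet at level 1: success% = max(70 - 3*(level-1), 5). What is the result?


raw_rate = 70 - 3 * (1 - 1)
= 70 - 3 * 0
= 70 - 0
= 70
Apply floor: max(70, 5) = 70%

70%


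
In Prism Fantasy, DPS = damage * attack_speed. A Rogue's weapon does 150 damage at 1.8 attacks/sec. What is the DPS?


DPS = damage * attack_speed
= 150 * 1.8
= 270.0

270.0 DPS


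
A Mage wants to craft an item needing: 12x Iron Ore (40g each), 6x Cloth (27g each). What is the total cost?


Cost breakdown:
  Iron Ore: 12 * 40 = 480
  Cloth: 6 * 27 = 162
Total = 480 + 162 = 642

642 gold


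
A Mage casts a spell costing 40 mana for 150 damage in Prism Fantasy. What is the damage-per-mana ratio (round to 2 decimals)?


Efficiency = damage / mana
= 150 / 40
= 3.75

3.75 dmg/mana


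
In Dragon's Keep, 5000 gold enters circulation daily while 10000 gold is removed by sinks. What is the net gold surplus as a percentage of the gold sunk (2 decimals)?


Net gold = 5000 - 10000 = -5000
Inflation rate = net / sunk * 100 = -5000 / 10000 * 100
= -0.5 * 100
= -50.00%

-50.00%


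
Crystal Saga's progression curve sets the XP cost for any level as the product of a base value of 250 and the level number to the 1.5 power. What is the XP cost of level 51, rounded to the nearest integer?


XP = 250 * level^1.5
Substitute level = 51:
XP = 250 * 51^1.5
= 250 * 364.2128
= 91053

91053 XP


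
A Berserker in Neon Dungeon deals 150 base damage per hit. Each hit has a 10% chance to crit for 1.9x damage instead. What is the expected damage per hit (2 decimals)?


E[dmg] = base * (1 + crit_chance * (crit_mult - 1))
cc as decimal = 10/100 = 0.1
cm - 1 = 1.9 - 1 = 0.9
Bonus factor = 0.1 * 0.9 = 0.09
Total multiplier = 1 + 0.09 = 1.09
Expected damage = 150 * 1.09 = 163.50

163.50 damage


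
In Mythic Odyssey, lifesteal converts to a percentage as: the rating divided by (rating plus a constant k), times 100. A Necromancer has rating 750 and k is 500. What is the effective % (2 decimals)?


effective% = rating / (rating + k) * 100
= 750 / (750 + 500) * 100
= 750 / 1250 * 100
= 0.6 * 100
= 60.00%

60.00%


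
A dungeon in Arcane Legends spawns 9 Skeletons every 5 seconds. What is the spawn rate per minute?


Spawns per minute = count * (60 / interval)
= 9 * (60 / 5)
= 9 * 12.0
= 108.0

108.0 per minute


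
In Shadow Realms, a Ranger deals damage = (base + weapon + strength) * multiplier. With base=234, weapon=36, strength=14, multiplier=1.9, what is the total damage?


Sum base + weapon + str = 234 + 36 + 14 = 284
Multiply by 1.9:
284 * 1.9 = 539.6

539.6 damage


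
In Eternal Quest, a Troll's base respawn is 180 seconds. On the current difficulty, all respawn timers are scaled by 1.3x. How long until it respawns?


Respawn time = base * multiplier
= 180 * 1.3
= 234.0 seconds

234.0 seconds


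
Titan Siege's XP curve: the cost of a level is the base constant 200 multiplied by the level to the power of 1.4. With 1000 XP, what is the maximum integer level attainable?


XP = 200 * level^1.4, so level = (XP / 200)^(1/1.4)
= (1000 / 200)^(1/1.4)
= 5.0^0.7143
= 3.1569
Floor: level = 3

level 3


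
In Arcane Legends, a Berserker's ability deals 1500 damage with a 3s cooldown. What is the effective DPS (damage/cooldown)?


DPS = damage / cooldown
= 1500 / 3
= 500.00

500.00 DPS


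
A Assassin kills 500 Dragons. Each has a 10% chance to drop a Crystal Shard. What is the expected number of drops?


Expected drops = kills * (drop_rate / 100)
= 500 * (10 / 100)
= 500 * 0.1
= 50.0

50.0 drops


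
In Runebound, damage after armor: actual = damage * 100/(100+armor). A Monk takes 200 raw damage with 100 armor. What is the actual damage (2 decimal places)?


actual = 200 * 100 / (100 + 100)
= 200 * 100 / 200
= 20000 / 200
= 100.00

100.00 damage


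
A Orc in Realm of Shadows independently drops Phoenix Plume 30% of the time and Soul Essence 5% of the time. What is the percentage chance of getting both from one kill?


For independent events, P(both) = P(A) * P(B)
= 30% * 5%
= 150 / 100 %
= 1.5%

1.5%


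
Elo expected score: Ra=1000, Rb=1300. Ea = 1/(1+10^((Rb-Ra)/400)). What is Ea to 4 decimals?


Elo expected score: Ea = 1/(1 + 10^((Rb-Ra)/400))
Rb - Ra = 1300 - 1000 = 300
(Rb-Ra)/400 = 300/400 = 0.75
10^0.75 = 5.623413
Ea = 1/(1 + 5.623413) = 1/6.623413 = 0.1510

0.1510


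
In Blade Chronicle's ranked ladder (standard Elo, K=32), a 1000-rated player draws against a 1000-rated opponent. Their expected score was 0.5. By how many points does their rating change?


Elo update: delta = K * (S - Ea), where S = 0.5 (draws)
S - Ea = 0.5 - 0.5 = 0.0
Rating change = 32 * 0.0
= 0.00

0.00 rating points


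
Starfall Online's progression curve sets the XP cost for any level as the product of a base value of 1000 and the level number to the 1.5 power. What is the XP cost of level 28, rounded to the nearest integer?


XP = 1000 * level^1.5
Substitute level = 28:
XP = 1000 * 28^1.5
= 1000 * 148.1621
= 148162

148162 XP


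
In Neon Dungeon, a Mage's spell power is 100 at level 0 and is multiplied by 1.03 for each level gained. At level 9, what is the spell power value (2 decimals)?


value = base * growth^level
= 100 * 1.03^9
= 100 * 1.304773
= 130.48

130.48 spell power


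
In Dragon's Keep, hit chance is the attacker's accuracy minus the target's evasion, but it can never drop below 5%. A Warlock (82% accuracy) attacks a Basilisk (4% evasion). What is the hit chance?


accuracy - evasion = 82 - 4 = 78
Apply floor: max(78, 5) = 78
Hit chance = 78%

78%


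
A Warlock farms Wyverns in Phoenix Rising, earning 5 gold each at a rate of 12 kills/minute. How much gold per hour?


Gold per minute = 5 * 12 = 60
Gold per hour = 60 * 60 = 3600

3600 gold/hour


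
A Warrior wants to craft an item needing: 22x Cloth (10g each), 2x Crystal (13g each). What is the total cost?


Cost breakdown:
  Cloth: 22 * 10 = 220
  Crystal: 2 * 13 = 26
Total = 220 + 26 = 246

246 gold


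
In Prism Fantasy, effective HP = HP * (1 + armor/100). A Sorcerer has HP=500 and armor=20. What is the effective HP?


EHP = 500 * (1 + 20/100)
= 500 * (1 + 0.2)
= 500 * 1.2
= 600.0

600.0 EHP


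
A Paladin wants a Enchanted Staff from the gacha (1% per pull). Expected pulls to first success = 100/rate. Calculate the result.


Expected pulls for a geometric distribution = 1/p = 100 / rate%
= 100 / 1
= 100.0

100.0 pulls


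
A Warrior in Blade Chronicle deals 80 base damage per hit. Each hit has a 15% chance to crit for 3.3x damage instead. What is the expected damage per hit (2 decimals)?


E[dmg] = base * (1 + crit_chance * (crit_mult - 1))
cc as decimal = 15/100 = 0.15
cm - 1 = 3.3 - 1 = 2.3
Bonus factor = 0.15 * 2.3 = 0.345
Total multiplier = 1 + 0.345 = 1.345
Expected damage = 80 * 1.345 = 107.60

107.60 damage


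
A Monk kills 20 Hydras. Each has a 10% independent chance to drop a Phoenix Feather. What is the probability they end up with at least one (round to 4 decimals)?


P(at least one) = 1 - P(none) = 1 - (1-p)^n
p = 10/100 = 0.1
1 - p = 0.9
(1 - p)^20 = 0.9^20 = 0.121577
P(at least one) = 1 - 0.121577 = 0.8784

0.8784


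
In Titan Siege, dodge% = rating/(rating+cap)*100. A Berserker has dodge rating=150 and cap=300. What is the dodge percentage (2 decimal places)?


dodge% = 150 / (150 + 300) * 100
= 150 / 450 * 100
= 0.333333 * 100
= 33.33%

33.33%


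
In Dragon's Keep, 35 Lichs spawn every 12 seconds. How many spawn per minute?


Spawns per minute = count * (60 / interval)
= 35 * (60 / 12)
= 35 * 5.0
= 175.0

175.0 per minute


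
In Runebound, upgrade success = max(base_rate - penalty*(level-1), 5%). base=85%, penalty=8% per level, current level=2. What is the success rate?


raw_rate = 85 - 8 * (2 - 1)
= 85 - 8 * 1
= 85 - 8
= 77
Apply floor: max(77, 5) = 77%

77%


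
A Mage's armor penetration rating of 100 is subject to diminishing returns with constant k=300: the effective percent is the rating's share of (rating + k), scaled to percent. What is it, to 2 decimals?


effective% = rating / (rating + k) * 100
= 100 / (100 + 300) * 100
= 100 / 400 * 100
= 0.25 * 100
= 25.00%

25.00%


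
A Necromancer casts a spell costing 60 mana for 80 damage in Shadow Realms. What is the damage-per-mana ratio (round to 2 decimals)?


Efficiency = damage / mana
= 80 / 60
= 1.33

1.33 dmg/mana


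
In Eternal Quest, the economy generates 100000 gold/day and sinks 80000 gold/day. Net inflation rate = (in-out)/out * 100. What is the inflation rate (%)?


Net gold = 100000 - 80000 = 20000
Inflation rate = net / sunk * 100 = 20000 / 80000 * 100
= 0.25 * 100
= 25.00%

25.00%


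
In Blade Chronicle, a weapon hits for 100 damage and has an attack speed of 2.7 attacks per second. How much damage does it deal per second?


DPS = damage * attack_speed
= 100 * 2.7
= 270.0

270.0 DPS


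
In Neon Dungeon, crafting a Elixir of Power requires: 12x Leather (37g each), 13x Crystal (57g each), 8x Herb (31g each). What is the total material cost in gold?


Cost breakdown:
  Leather: 12 * 37 = 444
  Crystal: 13 * 57 = 741
  Herb: 8 * 31 = 248
Total = 444 + 741 + 248 = 1433

1433 gold


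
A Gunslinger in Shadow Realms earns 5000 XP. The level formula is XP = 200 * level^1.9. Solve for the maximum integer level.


XP = 200 * level^1.9, so level = (XP / 200)^(1/1.9)
= (5000 / 200)^(1/1.9)
= 25.0^0.5263
= 5.442
Floor: level = 5

level 5


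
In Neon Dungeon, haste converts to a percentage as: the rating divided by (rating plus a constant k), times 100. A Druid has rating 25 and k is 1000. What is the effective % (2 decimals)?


effective% = rating / (rating + k) * 100
= 25 / (25 + 1000) * 100
= 25 / 1025 * 100
= 0.02439 * 100
= 2.44%

2.44%


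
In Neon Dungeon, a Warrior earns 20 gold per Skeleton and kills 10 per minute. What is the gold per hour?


Gold per minute = 20 * 10 = 200
Gold per hour = 200 * 60 = 12000

12000 gold/hour


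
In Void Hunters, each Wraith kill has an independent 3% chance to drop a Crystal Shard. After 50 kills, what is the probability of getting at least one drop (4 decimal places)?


P(at least one) = 1 - P(none) = 1 - (1-p)^n
p = 3/100 = 0.03
1 - p = 0.97
(1 - p)^50 = 0.97^50 = 0.218065
P(at least one) = 1 - 0.218065 = 0.7819

0.7819


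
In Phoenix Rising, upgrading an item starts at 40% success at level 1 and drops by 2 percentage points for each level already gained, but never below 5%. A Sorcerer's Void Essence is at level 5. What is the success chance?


raw_rate = 40 - 2 * (5 - 1)
= 40 - 2 * 4
= 40 - 8
= 32
Apply floor: max(32, 5) = 32%

32%


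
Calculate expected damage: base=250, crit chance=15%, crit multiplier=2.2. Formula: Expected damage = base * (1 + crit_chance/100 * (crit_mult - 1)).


E[dmg] = base * (1 + crit_chance * (crit_mult - 1))
cc as decimal = 15/100 = 0.15
cm - 1 = 2.2 - 1 = 1.2
Bonus factor = 0.15 * 1.2 = 0.18
Total multiplier = 1 + 0.18 = 1.18
Expected damage = 250 * 1.18 = 295.00

295.00 damage


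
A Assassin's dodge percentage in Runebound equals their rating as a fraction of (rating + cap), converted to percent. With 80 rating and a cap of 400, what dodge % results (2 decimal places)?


dodge% = 80 / (80 + 400) * 100
= 80 / 480 * 100
= 0.166667 * 100
= 16.67%

16.67%


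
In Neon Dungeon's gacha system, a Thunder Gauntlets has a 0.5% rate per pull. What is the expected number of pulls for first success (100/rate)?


Expected pulls for a geometric distribution = 1/p = 100 / rate%
= 100 / 0.5
= 200.0

200.0 pulls


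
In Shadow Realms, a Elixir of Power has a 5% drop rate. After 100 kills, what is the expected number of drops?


Expected drops = kills * (drop_rate / 100)
= 100 * (5 / 100)
= 100 * 0.05
= 5.0

5.0 drops


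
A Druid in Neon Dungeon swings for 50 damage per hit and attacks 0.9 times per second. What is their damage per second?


DPS = damage * attack_speed
= 50 * 0.9
= 45.0

45.0 DPS


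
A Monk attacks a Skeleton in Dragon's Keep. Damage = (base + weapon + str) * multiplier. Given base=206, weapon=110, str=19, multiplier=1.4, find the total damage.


Sum base + weapon + str = 206 + 110 + 19 = 335
Multiply by 1.4:
335 * 1.4 = 469.0

469.0 damage


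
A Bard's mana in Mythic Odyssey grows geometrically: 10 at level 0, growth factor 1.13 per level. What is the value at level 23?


value = base * growth^level
= 10 * 1.13^23
= 10 * 16.626629
= 166.27

166.27 mana


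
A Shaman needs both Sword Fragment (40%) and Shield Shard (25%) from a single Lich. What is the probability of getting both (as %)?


For independent events, P(both) = P(A) * P(B)
= 40% * 25%
= 1000 / 100 %
= 10.0%

10.0%


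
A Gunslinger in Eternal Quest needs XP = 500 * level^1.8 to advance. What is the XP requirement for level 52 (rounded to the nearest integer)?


XP = 500 * level^1.8
Substitute level = 52:
XP = 500 * 52^1.8
= 500 * 1226.8911
= 613446

613446 XP


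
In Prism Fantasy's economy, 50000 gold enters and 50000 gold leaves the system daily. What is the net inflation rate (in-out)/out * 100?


Net gold = 50000 - 50000 = 0
Inflation rate = net / sunk * 100 = 0 / 50000 * 100
= 0.0 * 100
= 0.00%

0.00%


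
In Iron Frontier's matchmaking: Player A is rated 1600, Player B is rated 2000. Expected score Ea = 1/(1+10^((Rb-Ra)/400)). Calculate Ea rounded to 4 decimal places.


Elo expected score: Ea = 1/(1 + 10^((Rb-Ra)/400))
Rb - Ra = 2000 - 1600 = 400
(Rb-Ra)/400 = 400/400 = 1.0
10^1.0 = 10.0
Ea = 1/(1 + 10.0) = 1/11.0 = 0.0909

0.0909


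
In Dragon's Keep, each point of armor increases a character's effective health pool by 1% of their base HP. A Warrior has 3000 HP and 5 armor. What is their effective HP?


EHP = 3000 * (1 + 5/100)
= 3000 * (1 + 0.05)
= 3000 * 1.05
= 3150.0

3150.0 EHP


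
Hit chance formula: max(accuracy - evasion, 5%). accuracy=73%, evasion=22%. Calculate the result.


accuracy - evasion = 73 - 22 = 51
Apply floor: max(51, 5) = 51
Hit chance = 51%

51%


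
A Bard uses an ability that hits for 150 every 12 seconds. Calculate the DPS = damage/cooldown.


DPS = damage / cooldown
= 150 / 12
= 12.50

12.50 DPS


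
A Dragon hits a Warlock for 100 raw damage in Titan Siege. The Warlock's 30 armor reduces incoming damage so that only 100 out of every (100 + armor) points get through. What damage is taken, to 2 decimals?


actual = 100 * 100 / (100 + 30)
= 100 * 100 / 130
= 10000 / 130
= 76.92

76.92 damage


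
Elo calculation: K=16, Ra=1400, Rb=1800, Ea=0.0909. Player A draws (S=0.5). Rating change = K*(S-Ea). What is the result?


Elo update: delta = K * (S - Ea), where S = 0.5 (draws)
S - Ea = 0.5 - 0.0909 = 0.4091
Rating change = 16 * 0.4091
= 6.55

6.55 rating points


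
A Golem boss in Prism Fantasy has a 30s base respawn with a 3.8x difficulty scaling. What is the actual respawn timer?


Respawn time = base * multiplier
= 30 * 3.8
= 114.0 seconds

114.0 seconds


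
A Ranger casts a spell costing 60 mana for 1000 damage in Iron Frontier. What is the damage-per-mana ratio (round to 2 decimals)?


Efficiency = damage / mana
= 1000 / 60
= 16.67

16.67 dmg/mana


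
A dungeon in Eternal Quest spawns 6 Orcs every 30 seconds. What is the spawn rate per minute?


Spawns per minute = count * (60 / interval)
= 6 * (60 / 30)
= 6 * 2.0
= 12.0

12.0 per minute


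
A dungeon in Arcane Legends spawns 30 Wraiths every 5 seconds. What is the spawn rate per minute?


Spawns per minute = count * (60 / interval)
= 30 * (60 / 5)
= 30 * 12.0
= 360.0

360.0 per minute


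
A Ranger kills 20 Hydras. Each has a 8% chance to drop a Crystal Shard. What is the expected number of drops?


Expected drops = kills * (drop_rate / 100)
= 20 * (8 / 100)
= 20 * 0.08
= 1.6

1.6 drops


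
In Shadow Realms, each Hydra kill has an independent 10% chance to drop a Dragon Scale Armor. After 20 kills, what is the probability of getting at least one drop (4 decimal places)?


P(at least one) = 1 - P(none) = 1 - (1-p)^n
p = 10/100 = 0.1
1 - p = 0.9
(1 - p)^20 = 0.9^20 = 0.121577
P(at least one) = 1 - 0.121577 = 0.8784

0.8784


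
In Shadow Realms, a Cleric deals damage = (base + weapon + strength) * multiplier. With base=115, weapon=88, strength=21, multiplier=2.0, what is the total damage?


Sum base + weapon + str = 115 + 88 + 21 = 224
Multiply by 2.0:
224 * 2.0 = 448.0

448.0 damage


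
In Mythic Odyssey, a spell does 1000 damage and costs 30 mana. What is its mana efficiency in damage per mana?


Efficiency = damage / mana
= 1000 / 30
= 33.33

33.33 dmg/mana


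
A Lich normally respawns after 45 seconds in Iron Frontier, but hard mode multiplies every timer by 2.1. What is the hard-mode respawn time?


Respawn time = base * multiplier
= 45 * 2.1
= 94.5 seconds

94.5 seconds


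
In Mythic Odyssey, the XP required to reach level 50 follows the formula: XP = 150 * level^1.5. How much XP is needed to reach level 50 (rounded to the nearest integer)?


XP = 150 * level^1.5
Substitute level = 50:
XP = 150 * 50^1.5
= 150 * 353.5534
= 53033

53033 XP


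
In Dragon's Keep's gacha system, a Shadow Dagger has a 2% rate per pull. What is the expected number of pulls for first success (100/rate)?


Expected pulls for a geometric distribution = 1/p = 100 / rate%
= 100 / 2
= 50.0

50.0 pulls


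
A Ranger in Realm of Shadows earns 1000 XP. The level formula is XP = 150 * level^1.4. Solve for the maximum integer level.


XP = 150 * level^1.4, so level = (XP / 150)^(1/1.4)
= (1000 / 150)^(1/1.4)
= 6.6667^0.7143
= 3.8771
Floor: level = 3

level 3


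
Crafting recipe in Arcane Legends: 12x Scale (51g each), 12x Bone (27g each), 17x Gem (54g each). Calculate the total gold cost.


Cost breakdown:
  Scale: 12 * 51 = 612
  Bone: 12 * 27 = 324
  Gem: 17 * 54 = 918
Total = 612 + 324 + 918 = 1854

1854 gold


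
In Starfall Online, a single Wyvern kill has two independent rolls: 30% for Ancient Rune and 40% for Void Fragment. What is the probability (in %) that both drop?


For independent events, P(both) = P(A) * P(B)
= 30% * 40%
= 1200 / 100 %
= 12.0%

12.0%


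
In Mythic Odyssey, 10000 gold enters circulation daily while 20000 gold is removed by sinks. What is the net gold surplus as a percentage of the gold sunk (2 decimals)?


Net gold = 10000 - 20000 = -10000
Inflation rate = net / sunk * 100 = -10000 / 20000 * 100
= -0.5 * 100
= -50.00%

-50.00%


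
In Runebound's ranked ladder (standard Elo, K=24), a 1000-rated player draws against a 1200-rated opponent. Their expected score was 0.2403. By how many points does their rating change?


Elo update: delta = K * (S - Ea), where S = 0.5 (draws)
S - Ea = 0.5 - 0.2403 = 0.2597
Rating change = 24 * 0.2597
= 6.23

6.23 rating points


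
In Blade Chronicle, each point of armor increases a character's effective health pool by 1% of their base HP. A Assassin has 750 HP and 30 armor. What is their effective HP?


EHP = 750 * (1 + 30/100)
= 750 * (1 + 0.3)
= 750 * 1.3
= 975.0

975.0 EHP


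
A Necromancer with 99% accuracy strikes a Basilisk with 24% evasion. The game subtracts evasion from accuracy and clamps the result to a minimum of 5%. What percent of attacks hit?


accuracy - evasion = 99 - 24 = 75
Apply floor: max(75, 5) = 75
Hit chance = 75%

75%


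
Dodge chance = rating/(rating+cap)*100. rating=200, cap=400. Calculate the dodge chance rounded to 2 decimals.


dodge% = 200 / (200 + 400) * 100
= 200 / 600 * 100
= 0.333333 * 100
= 33.33%

33.33%


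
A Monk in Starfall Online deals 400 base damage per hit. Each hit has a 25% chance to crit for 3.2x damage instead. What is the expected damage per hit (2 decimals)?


E[dmg] = base * (1 + crit_chance * (crit_mult - 1))
cc as decimal = 25/100 = 0.25
cm - 1 = 3.2 - 1 = 2.2
Bonus factor = 0.25 * 2.2 = 0.55
Total multiplier = 1 + 0.55 = 1.55
Expected damage = 400 * 1.55 = 620.00

620.00 damage


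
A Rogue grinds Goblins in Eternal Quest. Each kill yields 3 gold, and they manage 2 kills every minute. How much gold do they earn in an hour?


Gold per minute = 3 * 2 = 6
Gold per hour = 6 * 60 = 360

360 gold/hour


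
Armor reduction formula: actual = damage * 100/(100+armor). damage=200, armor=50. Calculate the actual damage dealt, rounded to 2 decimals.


actual = 200 * 100 / (100 + 50)
= 200 * 100 / 150
= 20000 / 150
= 133.33

133.33 damage


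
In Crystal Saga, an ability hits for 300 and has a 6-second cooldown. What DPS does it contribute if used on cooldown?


DPS = damage / cooldown
= 300 / 6
= 50.00

50.00 DPS


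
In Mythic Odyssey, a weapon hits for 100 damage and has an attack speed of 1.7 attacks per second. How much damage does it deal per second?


DPS = damage * attack_speed
= 100 * 1.7
= 170.0

170.0 DPS


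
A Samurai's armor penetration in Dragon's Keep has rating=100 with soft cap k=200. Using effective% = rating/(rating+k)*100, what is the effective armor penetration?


effective% = rating / (rating + k) * 100
= 100 / (100 + 200) * 100
= 100 / 300 * 100
= 0.333333 * 100
= 33.33%

33.33%


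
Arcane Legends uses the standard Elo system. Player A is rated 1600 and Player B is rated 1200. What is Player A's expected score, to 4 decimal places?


Elo expected score: Ea = 1/(1 + 10^((Rb-Ra)/400))
Rb - Ra = 1200 - 1600 = -400
(Rb-Ra)/400 = -400/400 = -1.0
10^-1.0 = 0.1
Ea = 1/(1 + 0.1) = 1/1.1 = 0.9091

0.9091


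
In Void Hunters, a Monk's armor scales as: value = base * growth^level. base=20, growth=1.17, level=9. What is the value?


value = base * growth^level
= 20 * 1.17^9
= 20 * 4.1084
= 82.17

82.17 armor


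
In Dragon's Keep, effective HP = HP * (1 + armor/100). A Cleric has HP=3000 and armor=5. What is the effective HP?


EHP = 3000 * (1 + 5/100)
= 3000 * (1 + 0.05)
= 3000 * 1.05
= 3150.0

3150.0 EHP


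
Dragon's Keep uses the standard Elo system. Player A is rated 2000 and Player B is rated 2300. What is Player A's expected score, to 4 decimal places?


Elo expected score: Ea = 1/(1 + 10^((Rb-Ra)/400))
Rb - Ra = 2300 - 2000 = 300
(Rb-Ra)/400 = 300/400 = 0.75
10^0.75 = 5.623413
Ea = 1/(1 + 5.623413) = 1/6.623413 = 0.1510

0.1510


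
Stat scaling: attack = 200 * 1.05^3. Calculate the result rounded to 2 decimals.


value = base * growth^level
= 200 * 1.05^3
= 200 * 1.157625
= 231.53

231.53 attack


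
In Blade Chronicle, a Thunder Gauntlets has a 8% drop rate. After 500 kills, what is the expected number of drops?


Expected drops = kills * (drop_rate / 100)
= 500 * (8 / 100)
= 500 * 0.08
= 40.0

40.0 drops


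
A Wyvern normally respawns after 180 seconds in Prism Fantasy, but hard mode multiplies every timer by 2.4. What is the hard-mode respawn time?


Respawn time = base * multiplier
= 180 * 2.4
= 432.0 seconds

432.0 seconds


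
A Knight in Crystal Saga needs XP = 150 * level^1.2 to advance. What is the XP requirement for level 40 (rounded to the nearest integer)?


XP = 150 * level^1.2
Substitute level = 40:
XP = 150 * 40^1.2
= 150 * 83.6512
= 12548

12548 XP


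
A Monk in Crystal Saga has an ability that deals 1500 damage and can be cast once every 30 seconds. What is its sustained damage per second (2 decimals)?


DPS = damage / cooldown
= 1500 / 30
= 50.00

50.00 DPS


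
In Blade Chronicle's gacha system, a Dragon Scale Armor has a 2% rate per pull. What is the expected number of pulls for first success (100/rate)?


Expected pulls for a geometric distribution = 1/p = 100 / rate%
= 100 / 2
= 50.0

50.0 pulls


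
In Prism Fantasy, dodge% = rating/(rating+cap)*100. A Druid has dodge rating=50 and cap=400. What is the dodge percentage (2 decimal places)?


dodge% = 50 / (50 + 400) * 100
= 50 / 450 * 100
= 0.111111 * 100
= 11.11%

11.11%


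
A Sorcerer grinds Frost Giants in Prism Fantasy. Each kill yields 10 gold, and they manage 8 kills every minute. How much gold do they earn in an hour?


Gold per minute = 10 * 8 = 80
Gold per hour = 80 * 60 = 4800

4800 gold/hour


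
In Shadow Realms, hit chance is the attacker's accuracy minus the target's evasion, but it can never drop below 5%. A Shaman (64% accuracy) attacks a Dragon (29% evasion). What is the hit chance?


accuracy - evasion = 64 - 29 = 35
Apply floor: max(35, 5) = 35
Hit chance = 35%

35%


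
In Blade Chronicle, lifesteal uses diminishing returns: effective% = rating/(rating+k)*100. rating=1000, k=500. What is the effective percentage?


effective% = rating / (rating + k) * 100
= 1000 / (1000 + 500) * 100
= 1000 / 1500 * 100
= 0.666667 * 100
= 66.67%

66.67%


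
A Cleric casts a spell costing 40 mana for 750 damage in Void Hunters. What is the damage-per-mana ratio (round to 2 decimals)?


Efficiency = damage / mana
= 750 / 40
= 18.75

18.75 dmg/mana


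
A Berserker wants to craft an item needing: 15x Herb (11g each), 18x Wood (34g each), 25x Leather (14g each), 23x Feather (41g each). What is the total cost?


Cost breakdown:
  Herb: 15 * 11 = 165
  Wood: 18 * 34 = 612
  Leather: 25 * 14 = 350
  Feather: 23 * 41 = 943
Total = 165 + 612 + 350 + 943 = 2070

2070 gold


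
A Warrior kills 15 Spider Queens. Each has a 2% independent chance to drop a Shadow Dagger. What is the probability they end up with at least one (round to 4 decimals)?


P(at least one) = 1 - P(none) = 1 - (1-p)^n
p = 2/100 = 0.02
1 - p = 0.98
(1 - p)^15 = 0.98^15 = 0.738569
P(at least one) = 1 - 0.738569 = 0.2614

0.2614


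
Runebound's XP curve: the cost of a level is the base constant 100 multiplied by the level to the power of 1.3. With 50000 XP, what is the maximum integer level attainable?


XP = 100 * level^1.3, so level = (XP / 100)^(1/1.3)
= (50000 / 100)^(1/1.3)
= 500.0^0.7692
= 119.1601
Floor: level = 119

level 119


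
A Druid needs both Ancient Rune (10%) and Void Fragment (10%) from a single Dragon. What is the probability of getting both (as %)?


For independent events, P(both) = P(A) * P(B)
= 10% * 10%
= 100 / 100 %
= 1.0%

1.0%


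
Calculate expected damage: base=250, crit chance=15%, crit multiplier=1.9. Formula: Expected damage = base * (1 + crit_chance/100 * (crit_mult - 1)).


E[dmg] = base * (1 + crit_chance * (crit_mult - 1))
cc as decimal = 15/100 = 0.15
cm - 1 = 1.9 - 1 = 0.9
Bonus factor = 0.15 * 0.9 = 0.135
Total multiplier = 1 + 0.135 = 1.135
Expected damage = 250 * 1.135 = 283.75

283.75 damage


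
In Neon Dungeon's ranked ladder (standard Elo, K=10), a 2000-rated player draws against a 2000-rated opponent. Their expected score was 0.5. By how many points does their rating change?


Elo update: delta = K * (S - Ea), where S = 0.5 (draws)
S - Ea = 0.5 - 0.5 = 0.0
Rating change = 10 * 0.0
= 0.00

0.00 rating points


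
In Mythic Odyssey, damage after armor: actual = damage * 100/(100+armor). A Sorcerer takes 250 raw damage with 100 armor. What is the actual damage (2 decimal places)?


actual = 250 * 100 / (100 + 100)
= 250 * 100 / 200
= 25000 / 200
= 125.00

125.00 damage


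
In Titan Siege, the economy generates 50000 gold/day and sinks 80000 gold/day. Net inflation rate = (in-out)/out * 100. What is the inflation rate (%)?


Net gold = 50000 - 80000 = -30000
Inflation rate = net / sunk * 100 = -30000 / 80000 * 100
= -0.375 * 100
= -37.50%

-37.50%


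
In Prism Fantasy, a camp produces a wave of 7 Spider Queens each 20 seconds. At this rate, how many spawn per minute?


Spawns per minute = count * (60 / interval)
= 7 * (60 / 20)
= 7 * 3.0
= 21.0

21.0 per minute


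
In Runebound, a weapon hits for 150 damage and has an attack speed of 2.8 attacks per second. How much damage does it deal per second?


DPS = damage * attack_speed
= 150 * 2.8
= 420.0

420.0 DPS


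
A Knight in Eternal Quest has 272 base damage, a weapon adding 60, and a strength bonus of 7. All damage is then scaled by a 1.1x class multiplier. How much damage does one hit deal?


Sum base + weapon + str = 272 + 60 + 7 = 339
Multiply by 1.1:
339 * 1.1 = 372.9

372.9 damage


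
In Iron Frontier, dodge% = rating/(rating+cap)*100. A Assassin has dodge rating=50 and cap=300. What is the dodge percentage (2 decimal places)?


dodge% = 50 / (50 + 300) * 100
= 50 / 350 * 100
= 0.142857 * 100
= 14.29%

14.29%


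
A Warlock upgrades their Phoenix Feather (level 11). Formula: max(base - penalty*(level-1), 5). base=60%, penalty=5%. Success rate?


raw_rate = 60 - 5 * (11 - 1)
= 60 - 5 * 10
= 60 - 50
= 10
Apply floor: max(10, 5) = 10%

10%


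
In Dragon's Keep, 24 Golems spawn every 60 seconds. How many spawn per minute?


Spawns per minute = count * (60 / interval)
= 24 * (60 / 60)
= 24 * 1.0
= 24.0

24.0 per minute


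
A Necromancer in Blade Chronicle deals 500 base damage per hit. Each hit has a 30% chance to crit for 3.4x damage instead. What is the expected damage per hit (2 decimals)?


E[dmg] = base * (1 + crit_chance * (crit_mult - 1))
cc as decimal = 30/100 = 0.3
cm - 1 = 3.4 - 1 = 2.4
Bonus factor = 0.3 * 2.4 = 0.72
Total multiplier = 1 + 0.72 = 1.72
Expected damage = 500 * 1.72 = 860.00

860.00 damage


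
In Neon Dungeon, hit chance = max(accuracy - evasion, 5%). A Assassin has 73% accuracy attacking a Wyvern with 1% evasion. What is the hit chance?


accuracy - evasion = 73 - 1 = 72
Apply floor: max(72, 5) = 72
Hit chance = 72%

72%


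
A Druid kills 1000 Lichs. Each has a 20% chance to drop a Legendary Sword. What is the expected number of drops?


Expected drops = kills * (drop_rate / 100)
= 1000 * (20 / 100)
= 1000 * 0.2
= 200.0

200.0 drops


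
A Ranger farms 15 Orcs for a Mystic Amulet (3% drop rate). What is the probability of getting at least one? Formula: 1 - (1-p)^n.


P(at least one) = 1 - P(none) = 1 - (1-p)^n
p = 3/100 = 0.03
1 - p = 0.97
(1 - p)^15 = 0.97^15 = 0.633251
P(at least one) = 1 - 0.633251 = 0.3667

0.3667


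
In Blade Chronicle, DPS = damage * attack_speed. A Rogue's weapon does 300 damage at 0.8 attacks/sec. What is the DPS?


DPS = damage * attack_speed
= 300 * 0.8
= 240.0

240.0 DPS


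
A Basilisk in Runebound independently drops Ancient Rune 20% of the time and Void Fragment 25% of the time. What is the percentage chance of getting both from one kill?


For independent events, P(both) = P(A) * P(B)
= 20% * 25%
= 500 / 100 %
= 5.0%

5.0%


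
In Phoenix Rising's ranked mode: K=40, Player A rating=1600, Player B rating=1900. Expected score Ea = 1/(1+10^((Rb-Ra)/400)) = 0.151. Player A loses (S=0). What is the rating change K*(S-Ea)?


Elo update: delta = K * (S - Ea), where S = 0 (loses)
S - Ea = 0 - 0.151 = -0.151
Rating change = 40 * -0.151
= -6.04

-6.04 rating points


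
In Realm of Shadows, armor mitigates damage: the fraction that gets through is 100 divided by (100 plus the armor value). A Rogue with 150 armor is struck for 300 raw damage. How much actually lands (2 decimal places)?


actual = 300 * 100 / (100 + 150)
= 300 * 100 / 250
= 30000 / 250
= 120.00

120.00 damage


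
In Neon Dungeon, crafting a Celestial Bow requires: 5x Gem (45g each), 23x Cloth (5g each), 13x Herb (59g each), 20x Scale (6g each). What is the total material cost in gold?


Cost breakdown:
  Gem: 5 * 45 = 225
  Cloth: 23 * 5 = 115
  Herb: 13 * 59 = 767
  Scale: 20 * 6 = 120
Total = 225 + 115 + 767 + 120 = 1227

1227 gold


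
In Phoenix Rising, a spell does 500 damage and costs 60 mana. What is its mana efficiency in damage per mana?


Efficiency = damage / mana
= 500 / 60
= 8.33

8.33 dmg/mana


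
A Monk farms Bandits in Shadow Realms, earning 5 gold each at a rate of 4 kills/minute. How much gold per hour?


Gold per minute = 5 * 4 = 20
Gold per hour = 20 * 60 = 1200

1200 gold/hour


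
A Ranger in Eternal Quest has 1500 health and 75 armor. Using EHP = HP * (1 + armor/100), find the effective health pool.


EHP = 1500 * (1 + 75/100)
= 1500 * (1 + 0.75)
= 1500 * 1.75
= 2625.0

2625.0 EHP


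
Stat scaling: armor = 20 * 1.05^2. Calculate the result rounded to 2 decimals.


value = base * growth^level
= 20 * 1.05^2
= 20 * 1.1025
= 22.05

22.05 armor


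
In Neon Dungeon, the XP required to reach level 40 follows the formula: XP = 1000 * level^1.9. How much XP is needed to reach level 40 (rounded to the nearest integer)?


XP = 1000 * level^1.9
Substitute level = 40:
XP = 1000 * 40^1.9
= 1000 * 1106.4046
= 1106405

1106405 XP


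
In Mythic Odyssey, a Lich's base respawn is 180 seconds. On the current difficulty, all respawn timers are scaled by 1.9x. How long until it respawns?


Respawn time = base * multiplier
= 180 * 1.9
= 342.0 seconds

342.0 seconds


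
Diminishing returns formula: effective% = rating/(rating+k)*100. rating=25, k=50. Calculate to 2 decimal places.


effective% = rating / (rating + k) * 100
= 25 / (25 + 50) * 100
= 25 / 75 * 100
= 0.333333 * 100
= 33.33%

33.33%


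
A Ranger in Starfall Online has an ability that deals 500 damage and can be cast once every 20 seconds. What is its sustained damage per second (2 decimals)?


DPS = damage / cooldown
= 500 / 20
= 25.00

25.00 DPS


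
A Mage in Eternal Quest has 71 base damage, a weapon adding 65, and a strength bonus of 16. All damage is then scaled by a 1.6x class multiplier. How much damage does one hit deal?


Sum base + weapon + str = 71 + 65 + 16 = 152
Multiply by 1.6:
152 * 1.6 = 243.2

243.2 damage


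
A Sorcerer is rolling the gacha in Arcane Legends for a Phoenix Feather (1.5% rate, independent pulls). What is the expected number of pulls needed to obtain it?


Expected pulls for a geometric distribution = 1/p = 100 / rate%
= 100 / 1.5
= 66.67

66.67 pulls


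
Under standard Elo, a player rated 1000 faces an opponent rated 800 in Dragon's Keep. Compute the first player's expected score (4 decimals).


Elo expected score: Ea = 1/(1 + 10^((Rb-Ra)/400))
Rb - Ra = 800 - 1000 = -200
(Rb-Ra)/400 = -200/400 = -0.5
10^-0.5 = 0.316228
Ea = 1/(1 + 0.316228) = 1/1.316228 = 0.7597

0.7597


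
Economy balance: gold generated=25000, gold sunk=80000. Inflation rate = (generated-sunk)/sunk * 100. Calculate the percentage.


Net gold = 25000 - 80000 = -55000
Inflation rate = net / sunk * 100 = -55000 / 80000 * 100
= -0.6875 * 100
= -68.75%

-68.75%
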